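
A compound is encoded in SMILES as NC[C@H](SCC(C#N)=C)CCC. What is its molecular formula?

Heavy atoms from the SMILES: 9 C, 2 N, 1 S.
Implicit hydrogens by atom environment:
  5 × C: 2 H each → 10
  2 × C: no H
  1 × C: 3 H
  1 × C: 1 H
  1 × N: 2 H
  1 × N: no H
  1 × S: no H
  Total hydrogens = 16.
Molecular formula: C9H16N2S

C9H16N2S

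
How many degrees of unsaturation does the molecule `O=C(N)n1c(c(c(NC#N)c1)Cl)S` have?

Molecular formula from the SMILES: C6H5ClN4OS.
DoU = (2C + 2 + N − H − X)/2 = (2·6 + 2 + 4 − 5 − 1)/2 = 12/2 = 6.
(Structurally: 1 ring(s) + 5 π bond(s) = 6.)

6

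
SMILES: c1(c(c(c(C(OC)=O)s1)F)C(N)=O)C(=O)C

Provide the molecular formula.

Heavy atoms from the SMILES: 9 C, 1 F, 1 N, 4 O, 1 S.
Implicit hydrogens by atom environment:
  4 × C (aromatic): no H
  4 × O: no H
  3 × C: no H
  2 × C: 3 H each → 6
  1 × F: no H
  1 × N: 2 H
  1 × S (aromatic): no H
  Total hydrogens = 8.
Molecular formula: C9H8FNO4S

C9H8FNO4S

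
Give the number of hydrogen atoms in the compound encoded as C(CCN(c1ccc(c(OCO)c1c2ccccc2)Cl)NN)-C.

22

Hydrogens are implicit in SMILES; fill each atom to its normal valence:
  7 × C (aromatic): 1 H each → 7
  5 × C (aromatic): no H
  4 × C: 2 H each → 8
  1 × C: 3 H
  1 × Cl: no H
  1 × N: 2 H
  1 × N: 1 H
  1 × N: no H
  1 × O: 1 H
  1 × O: no H
  Total hydrogens = 22.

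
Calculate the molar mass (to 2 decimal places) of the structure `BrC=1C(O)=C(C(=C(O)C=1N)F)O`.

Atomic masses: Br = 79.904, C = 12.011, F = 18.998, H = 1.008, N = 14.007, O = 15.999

Molecular formula: C6H5BrFNO3.
M = 1×79.904 + 6×12.011 + 1×18.998 + 5×1.008 + 1×14.007 + 3×15.999 = 238.01 g/mol.

238.01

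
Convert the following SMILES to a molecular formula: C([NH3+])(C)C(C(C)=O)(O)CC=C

Heavy atoms from the SMILES: 8 C, 1 N, 2 O.
Implicit hydrogens by atom environment:
  2 × C: 3 H each → 6
  2 × C: 2 H each → 4
  2 × C: 1 H each → 2
  2 × C: no H
  1 × N (charge +1): 3 H
  1 × O: 1 H
  1 × O: no H
  Total hydrogens = 16.
Net charge +1.
Molecular formula: C8H16NO2+

C8H16NO2+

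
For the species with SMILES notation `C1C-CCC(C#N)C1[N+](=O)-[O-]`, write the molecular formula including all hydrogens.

Heavy atoms from the SMILES: 7 C, 2 N, 2 O.
Implicit hydrogens by atom environment:
  4 × C: 2 H each → 8
  2 × C: 1 H each → 2
  1 × C: no H
  1 × N: no H
  1 × N (charge +1): no H
  1 × O: no H
  1 × O (charge -1): no H
  Total hydrogens = 10.
Molecular formula: C7H10N2O2

C7H10N2O2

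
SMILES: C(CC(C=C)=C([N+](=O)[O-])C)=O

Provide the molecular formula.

C7H9NO3

Heavy atoms from the SMILES: 7 C, 1 N, 3 O.
Implicit hydrogens by atom environment:
  2 × C: 2 H each → 4
  2 × C: 1 H each → 2
  2 × C: no H
  2 × O: no H
  1 × C: 3 H
  1 × N (charge +1): no H
  1 × O (charge -1): no H
  Total hydrogens = 9.
Molecular formula: C7H9NO3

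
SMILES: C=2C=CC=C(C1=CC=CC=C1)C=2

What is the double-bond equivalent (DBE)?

8

Molecular formula from the SMILES: C12H10.
DoU = (2C + 2 + N − H − X)/2 = (2·12 + 2 + 0 − 10 − 0)/2 = 16/2 = 8.
(Structurally: 2 ring(s) + 6 π bond(s) = 8.)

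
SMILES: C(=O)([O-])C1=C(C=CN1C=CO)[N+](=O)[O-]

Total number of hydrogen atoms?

5

Hydrogens are implicit in SMILES; fill each atom to its normal valence:
  2 × C (aromatic): 1 H each → 2
  2 × C: 1 H each → 2
  2 × C (aromatic): no H
  2 × O: no H
  2 × O (charge -1): no H
  1 × C: no H
  1 × N (aromatic): no H
  1 × N (charge +1): no H
  1 × O: 1 H
  Total hydrogens = 5.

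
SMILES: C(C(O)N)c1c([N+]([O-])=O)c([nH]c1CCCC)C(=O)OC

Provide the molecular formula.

C12H19N3O5

Heavy atoms from the SMILES: 12 C, 3 N, 5 O.
Implicit hydrogens by atom environment:
  4 × C: 2 H each → 8
  4 × C (aromatic): no H
  3 × O: no H
  2 × C: 3 H each → 6
  1 × C: 1 H
  1 × C: no H
  1 × N: 2 H
  1 × N (aromatic): 1 H
  1 × N (charge +1): no H
  1 × O: 1 H
  1 × O (charge -1): no H
  Total hydrogens = 19.
Molecular formula: C12H19N3O5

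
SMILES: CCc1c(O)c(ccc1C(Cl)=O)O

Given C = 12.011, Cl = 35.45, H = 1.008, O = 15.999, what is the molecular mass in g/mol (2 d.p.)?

200.62

Molecular formula: C9H9ClO3.
M = 9×12.011 + 1×35.45 + 9×1.008 + 3×15.999 = 200.62 g/mol.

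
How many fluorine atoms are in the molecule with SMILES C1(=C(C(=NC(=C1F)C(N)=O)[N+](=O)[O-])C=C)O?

The symbol for fluorine appears 1 time in the SMILES.

1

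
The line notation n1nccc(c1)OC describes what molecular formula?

C5H6N2O

Heavy atoms from the SMILES: 5 C, 2 N, 1 O.
Implicit hydrogens by atom environment:
  3 × C (aromatic): 1 H each → 3
  2 × N (aromatic): no H
  1 × C: 3 H
  1 × C (aromatic): no H
  1 × O: no H
  Total hydrogens = 6.
Molecular formula: C5H6N2O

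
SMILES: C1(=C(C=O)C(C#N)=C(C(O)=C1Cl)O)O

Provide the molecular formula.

C8H4ClNO4

Heavy atoms from the SMILES: 8 C, 1 Cl, 1 N, 4 O.
Implicit hydrogens by atom environment:
  6 × C (aromatic): no H
  3 × O: 1 H each → 3
  1 × C: 1 H
  1 × C: no H
  1 × Cl: no H
  1 × N: no H
  1 × O: no H
  Total hydrogens = 4.
Molecular formula: C8H4ClNO4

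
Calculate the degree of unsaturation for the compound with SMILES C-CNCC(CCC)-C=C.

Molecular formula from the SMILES: C9H19N.
DoU = (2C + 2 + N − H − X)/2 = (2·9 + 2 + 1 − 19 − 0)/2 = 2/2 = 1.
(Structurally: 0 ring(s) + 1 π bond(s) = 1.)

1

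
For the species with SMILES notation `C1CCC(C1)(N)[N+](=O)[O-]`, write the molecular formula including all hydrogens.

Heavy atoms from the SMILES: 5 C, 2 N, 2 O.
Implicit hydrogens by atom environment:
  4 × C: 2 H each → 8
  1 × C: no H
  1 × N: 2 H
  1 × N (charge +1): no H
  1 × O: no H
  1 × O (charge -1): no H
  Total hydrogens = 10.
Molecular formula: C5H10N2O2

C5H10N2O2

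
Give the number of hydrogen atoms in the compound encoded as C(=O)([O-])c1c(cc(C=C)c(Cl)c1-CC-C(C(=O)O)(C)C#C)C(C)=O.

16

Hydrogens are implicit in SMILES; fill each atom to its normal valence:
  5 × C (aromatic): no H
  5 × C: no H
  3 × C: 2 H each → 6
  3 × O: no H
  2 × C: 3 H each → 6
  2 × C: 1 H each → 2
  1 × C (aromatic): 1 H
  1 × Cl: no H
  1 × O: 1 H
  1 × O (charge -1): no H
  Total hydrogens = 16.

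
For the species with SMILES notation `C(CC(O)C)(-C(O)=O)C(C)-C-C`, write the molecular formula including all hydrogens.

Heavy atoms from the SMILES: 9 C, 3 O.
Implicit hydrogens by atom environment:
  3 × C: 3 H each → 9
  3 × C: 1 H each → 3
  2 × C: 2 H each → 4
  2 × O: 1 H each → 2
  1 × C: no H
  1 × O: no H
  Total hydrogens = 18.
Molecular formula: C9H18O3

C9H18O3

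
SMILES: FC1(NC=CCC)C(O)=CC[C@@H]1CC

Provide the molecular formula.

C11H18FNO

Heavy atoms from the SMILES: 11 C, 1 F, 1 N, 1 O.
Implicit hydrogens by atom environment:
  4 × C: 1 H each → 4
  3 × C: 2 H each → 6
  2 × C: 3 H each → 6
  2 × C: no H
  1 × F: no H
  1 × N: 1 H
  1 × O: 1 H
  Total hydrogens = 18.
Molecular formula: C11H18FNO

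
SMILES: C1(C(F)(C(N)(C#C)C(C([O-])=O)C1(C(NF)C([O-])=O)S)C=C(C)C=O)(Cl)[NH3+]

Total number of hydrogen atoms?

15

Hydrogens are implicit in SMILES; fill each atom to its normal valence:
  8 × C: no H
  5 × C: 1 H each → 5
  3 × O: no H
  2 × F: no H
  2 × O (charge -1): no H
  1 × C: 3 H
  1 × Cl: no H
  1 × N (charge +1): 3 H
  1 × N: 2 H
  1 × N: 1 H
  1 × S: 1 H
  Total hydrogens = 15.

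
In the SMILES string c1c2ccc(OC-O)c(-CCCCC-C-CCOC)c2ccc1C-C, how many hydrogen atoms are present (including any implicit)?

32

Hydrogens are implicit in SMILES; fill each atom to its normal valence:
  10 × C: 2 H each → 20
  5 × C (aromatic): 1 H each → 5
  5 × C (aromatic): no H
  2 × C: 3 H each → 6
  2 × O: no H
  1 × O: 1 H
  Total hydrogens = 32.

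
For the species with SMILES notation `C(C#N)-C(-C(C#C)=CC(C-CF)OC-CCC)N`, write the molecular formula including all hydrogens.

Heavy atoms from the SMILES: 14 C, 1 F, 2 N, 1 O.
Implicit hydrogens by atom environment:
  6 × C: 2 H each → 12
  4 × C: 1 H each → 4
  3 × C: no H
  1 × C: 3 H
  1 × F: no H
  1 × N: 2 H
  1 × N: no H
  1 × O: no H
  Total hydrogens = 21.
Molecular formula: C14H21FN2O

C14H21FN2O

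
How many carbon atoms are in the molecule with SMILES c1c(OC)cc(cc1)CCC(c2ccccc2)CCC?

19

The symbol for carbon appears 19 times in the SMILES. Lowercase c denotes aromatic carbon and counts toward C.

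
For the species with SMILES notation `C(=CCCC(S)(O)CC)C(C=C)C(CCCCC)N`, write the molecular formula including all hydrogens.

Heavy atoms from the SMILES: 16 C, 1 N, 1 O, 1 S.
Implicit hydrogens by atom environment:
  8 × C: 2 H each → 16
  5 × C: 1 H each → 5
  2 × C: 3 H each → 6
  1 × C: no H
  1 × N: 2 H
  1 × O: 1 H
  1 × S: 1 H
  Total hydrogens = 31.
Molecular formula: C16H31NOS

C16H31NOS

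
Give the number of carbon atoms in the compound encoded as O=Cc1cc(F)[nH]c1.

5

The symbol for carbon appears 5 times in the SMILES. Lowercase c denotes aromatic carbon and counts toward C.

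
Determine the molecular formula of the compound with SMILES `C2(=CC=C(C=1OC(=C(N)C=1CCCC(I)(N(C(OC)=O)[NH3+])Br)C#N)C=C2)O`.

C17H19BrIN4O4+

Heavy atoms from the SMILES: 1 Br, 17 C, 1 I, 4 N, 4 O.
Implicit hydrogens by atom environment:
  6 × C (aromatic): no H
  4 × C (aromatic): 1 H each → 4
  3 × C: 2 H each → 6
  3 × C: no H
  2 × N: no H
  2 × O: no H
  1 × Br: no H
  1 × C: 3 H
  1 × I: no H
  1 × N (charge +1): 3 H
  1 × N: 2 H
  1 × O: 1 H
  1 × O (aromatic): no H
  Total hydrogens = 19.
Net charge +1.
Molecular formula: C17H19BrIN4O4+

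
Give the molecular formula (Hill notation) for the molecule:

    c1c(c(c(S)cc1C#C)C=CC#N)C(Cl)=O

Heavy atoms from the SMILES: 12 C, 1 Cl, 1 N, 1 O, 1 S.
Implicit hydrogens by atom environment:
  4 × C (aromatic): no H
  3 × C: 1 H each → 3
  3 × C: no H
  2 × C (aromatic): 1 H each → 2
  1 × Cl: no H
  1 × N: no H
  1 × O: no H
  1 × S: 1 H
  Total hydrogens = 6.
Molecular formula: C12H6ClNOS

C12H6ClNOS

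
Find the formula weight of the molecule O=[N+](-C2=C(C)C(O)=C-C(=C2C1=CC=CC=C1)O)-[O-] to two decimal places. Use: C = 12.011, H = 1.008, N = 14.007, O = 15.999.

Molecular formula: C13H11NO4.
M = 13×12.011 + 11×1.008 + 1×14.007 + 4×15.999 = 245.23 g/mol.

245.23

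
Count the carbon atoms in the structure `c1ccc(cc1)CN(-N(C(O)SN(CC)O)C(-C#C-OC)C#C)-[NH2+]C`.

The symbol for carbon appears 17 times in the SMILES. Lowercase c denotes aromatic carbon and counts toward C.

17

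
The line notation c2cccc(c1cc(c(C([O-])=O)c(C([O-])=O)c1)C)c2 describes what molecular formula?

Heavy atoms from the SMILES: 15 C, 4 O.
Implicit hydrogens by atom environment:
  7 × C (aromatic): 1 H each → 7
  5 × C (aromatic): no H
  2 × C: no H
  2 × O: no H
  2 × O (charge -1): no H
  1 × C: 3 H
  Total hydrogens = 10.
Net charge -2.
Molecular formula: [C15H10O4]2-

[C15H10O4]2-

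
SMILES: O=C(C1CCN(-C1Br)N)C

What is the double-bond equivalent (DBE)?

Molecular formula from the SMILES: C6H11BrN2O.
DoU = (2C + 2 + N − H − X)/2 = (2·6 + 2 + 2 − 11 − 1)/2 = 4/2 = 2.
(Structurally: 1 ring(s) + 1 π bond(s) = 2.)

2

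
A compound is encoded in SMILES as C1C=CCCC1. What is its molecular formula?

C6H10

Heavy atoms from the SMILES: 6 C.
Implicit hydrogens by atom environment:
  4 × C: 2 H each → 8
  2 × C: 1 H each → 2
  Total hydrogens = 10.
Molecular formula: C6H10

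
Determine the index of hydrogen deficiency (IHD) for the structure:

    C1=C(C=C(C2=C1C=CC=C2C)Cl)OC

7

Molecular formula from the SMILES: C12H11ClO.
DoU = (2C + 2 + N − H − X)/2 = (2·12 + 2 + 0 − 11 − 1)/2 = 14/2 = 7.
(Structurally: 2 ring(s) + 5 π bond(s) = 7.)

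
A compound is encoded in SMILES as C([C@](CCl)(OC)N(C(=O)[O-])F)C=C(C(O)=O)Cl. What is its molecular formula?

C8H9Cl2FNO5-

Heavy atoms from the SMILES: 8 C, 2 Cl, 1 F, 1 N, 5 O.
Implicit hydrogens by atom environment:
  4 × C: no H
  3 × O: no H
  2 × C: 2 H each → 4
  2 × Cl: no H
  1 × C: 3 H
  1 × C: 1 H
  1 × F: no H
  1 × N: no H
  1 × O: 1 H
  1 × O (charge -1): no H
  Total hydrogens = 9.
Net charge -1.
Molecular formula: C8H9Cl2FNO5-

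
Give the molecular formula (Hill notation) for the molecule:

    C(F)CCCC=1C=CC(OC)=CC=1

Heavy atoms from the SMILES: 11 C, 1 F, 1 O.
Implicit hydrogens by atom environment:
  4 × C: 2 H each → 8
  4 × C (aromatic): 1 H each → 4
  2 × C (aromatic): no H
  1 × C: 3 H
  1 × F: no H
  1 × O: no H
  Total hydrogens = 15.
Molecular formula: C11H15FO

C11H15FO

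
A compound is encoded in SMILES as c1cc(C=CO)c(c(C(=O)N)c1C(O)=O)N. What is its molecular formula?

Heavy atoms from the SMILES: 10 C, 2 N, 4 O.
Implicit hydrogens by atom environment:
  4 × C (aromatic): no H
  2 × C (aromatic): 1 H each → 2
  2 × C: 1 H each → 2
  2 × C: no H
  2 × N: 2 H each → 4
  2 × O: 1 H each → 2
  2 × O: no H
  Total hydrogens = 10.
Molecular formula: C10H10N2O4

C10H10N2O4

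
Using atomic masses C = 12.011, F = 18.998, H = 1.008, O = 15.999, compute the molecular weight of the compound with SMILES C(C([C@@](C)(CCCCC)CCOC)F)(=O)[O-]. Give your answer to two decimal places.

233.30

Molecular formula: C12H22FO3-.
M = 12×12.011 + 1×18.998 + 22×1.008 + 3×15.999 = 233.30 g/mol.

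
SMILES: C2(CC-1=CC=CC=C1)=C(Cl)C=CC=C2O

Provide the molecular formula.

C13H11ClO

Heavy atoms from the SMILES: 13 C, 1 Cl, 1 O.
Implicit hydrogens by atom environment:
  8 × C (aromatic): 1 H each → 8
  4 × C (aromatic): no H
  1 × C: 2 H
  1 × Cl: no H
  1 × O: 1 H
  Total hydrogens = 11.
Molecular formula: C13H11ClO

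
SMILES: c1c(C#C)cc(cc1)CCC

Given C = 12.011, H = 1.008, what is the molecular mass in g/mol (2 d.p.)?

144.22

Molecular formula: C11H12.
M = 11×12.011 + 12×1.008 = 144.22 g/mol.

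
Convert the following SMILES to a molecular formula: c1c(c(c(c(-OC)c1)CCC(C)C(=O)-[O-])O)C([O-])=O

Heavy atoms from the SMILES: 13 C, 6 O.
Implicit hydrogens by atom environment:
  4 × C (aromatic): no H
  3 × O: no H
  2 × C: 3 H each → 6
  2 × C: 2 H each → 4
  2 × C (aromatic): 1 H each → 2
  2 × C: no H
  2 × O (charge -1): no H
  1 × C: 1 H
  1 × O: 1 H
  Total hydrogens = 14.
Net charge -2.
Molecular formula: [C13H14O6]2-

[C13H14O6]2-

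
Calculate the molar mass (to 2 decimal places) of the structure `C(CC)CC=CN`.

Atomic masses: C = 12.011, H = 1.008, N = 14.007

Molecular formula: C6H13N.
M = 6×12.011 + 13×1.008 + 1×14.007 = 99.18 g/mol.

99.18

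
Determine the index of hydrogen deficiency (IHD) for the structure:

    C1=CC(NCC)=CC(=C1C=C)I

5

Molecular formula from the SMILES: C10H12IN.
DoU = (2C + 2 + N − H − X)/2 = (2·10 + 2 + 1 − 12 − 1)/2 = 10/2 = 5.
(Structurally: 1 ring(s) + 4 π bond(s) = 5.)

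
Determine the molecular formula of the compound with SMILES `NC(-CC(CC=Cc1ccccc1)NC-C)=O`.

Heavy atoms from the SMILES: 14 C, 2 N, 1 O.
Implicit hydrogens by atom environment:
  5 × C (aromatic): 1 H each → 5
  3 × C: 2 H each → 6
  3 × C: 1 H each → 3
  1 × C: 3 H
  1 × C (aromatic): no H
  1 × C: no H
  1 × N: 2 H
  1 × N: 1 H
  1 × O: no H
  Total hydrogens = 20.
Molecular formula: C14H20N2O

C14H20N2O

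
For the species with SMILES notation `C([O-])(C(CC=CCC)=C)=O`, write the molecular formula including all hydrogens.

Heavy atoms from the SMILES: 8 C, 2 O.
Implicit hydrogens by atom environment:
  3 × C: 2 H each → 6
  2 × C: 1 H each → 2
  2 × C: no H
  1 × C: 3 H
  1 × O: no H
  1 × O (charge -1): no H
  Total hydrogens = 11.
Net charge -1.
Molecular formula: C8H11O2-

C8H11O2-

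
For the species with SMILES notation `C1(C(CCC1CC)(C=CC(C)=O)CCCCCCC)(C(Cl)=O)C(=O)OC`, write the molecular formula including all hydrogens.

C21H33ClO4

Heavy atoms from the SMILES: 21 C, 1 Cl, 4 O.
Implicit hydrogens by atom environment:
  9 × C: 2 H each → 18
  5 × C: no H
  4 × C: 3 H each → 12
  4 × O: no H
  3 × C: 1 H each → 3
  1 × Cl: no H
  Total hydrogens = 33.
Molecular formula: C21H33ClO4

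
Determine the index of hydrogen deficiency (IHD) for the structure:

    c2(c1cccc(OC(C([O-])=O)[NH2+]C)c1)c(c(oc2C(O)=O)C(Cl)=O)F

Molecular formula from the SMILES: C15H11ClFNO7.
DoU = (2C + 2 + N − H − X)/2 = (2·15 + 2 + 1 − 11 − 2)/2 = 20/2 = 10.
(Structurally: 2 ring(s) + 8 π bond(s) = 10.)

10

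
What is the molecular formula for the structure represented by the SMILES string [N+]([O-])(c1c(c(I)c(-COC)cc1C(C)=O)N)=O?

Heavy atoms from the SMILES: 10 C, 1 I, 2 N, 4 O.
Implicit hydrogens by atom environment:
  5 × C (aromatic): no H
  3 × O: no H
  2 × C: 3 H each → 6
  1 × C: 2 H
  1 × C (aromatic): 1 H
  1 × C: no H
  1 × I: no H
  1 × N: 2 H
  1 × N (charge +1): no H
  1 × O (charge -1): no H
  Total hydrogens = 11.
Molecular formula: C10H11IN2O4

C10H11IN2O4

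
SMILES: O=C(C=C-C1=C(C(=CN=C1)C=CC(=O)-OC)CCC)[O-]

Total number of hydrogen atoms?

Hydrogens are implicit in SMILES; fill each atom to its normal valence:
  4 × C: 1 H each → 4
  3 × C (aromatic): no H
  3 × O: no H
  2 × C: 3 H each → 6
  2 × C: 2 H each → 4
  2 × C (aromatic): 1 H each → 2
  2 × C: no H
  1 × N (aromatic): no H
  1 × O (charge -1): no H
  Total hydrogens = 16.

16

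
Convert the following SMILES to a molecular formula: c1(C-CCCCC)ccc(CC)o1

C12H20O

Heavy atoms from the SMILES: 12 C, 1 O.
Implicit hydrogens by atom environment:
  6 × C: 2 H each → 12
  2 × C: 3 H each → 6
  2 × C (aromatic): 1 H each → 2
  2 × C (aromatic): no H
  1 × O (aromatic): no H
  Total hydrogens = 20.
Molecular formula: C12H20O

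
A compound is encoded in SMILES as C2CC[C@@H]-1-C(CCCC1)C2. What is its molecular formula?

C10H18

Heavy atoms from the SMILES: 10 C.
Implicit hydrogens by atom environment:
  8 × C: 2 H each → 16
  2 × C: 1 H each → 2
  Total hydrogens = 18.
Molecular formula: C10H18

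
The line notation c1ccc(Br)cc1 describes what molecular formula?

Heavy atoms from the SMILES: 1 Br, 6 C.
Implicit hydrogens by atom environment:
  5 × C (aromatic): 1 H each → 5
  1 × Br: no H
  1 × C (aromatic): no H
  Total hydrogens = 5.
Molecular formula: C6H5Br

C6H5Br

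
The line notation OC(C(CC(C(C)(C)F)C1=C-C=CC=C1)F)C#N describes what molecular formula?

Heavy atoms from the SMILES: 14 C, 2 F, 1 N, 1 O.
Implicit hydrogens by atom environment:
  5 × C (aromatic): 1 H each → 5
  3 × C: 1 H each → 3
  2 × C: 3 H each → 6
  2 × C: no H
  2 × F: no H
  1 × C: 2 H
  1 × C (aromatic): no H
  1 × N: no H
  1 × O: 1 H
  Total hydrogens = 17.
Molecular formula: C14H17F2NO

C14H17F2NO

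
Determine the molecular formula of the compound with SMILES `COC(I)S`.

C2H5IOS

Heavy atoms from the SMILES: 2 C, 1 I, 1 O, 1 S.
Implicit hydrogens by atom environment:
  1 × C: 3 H
  1 × C: 1 H
  1 × I: no H
  1 × O: no H
  1 × S: 1 H
  Total hydrogens = 5.
Molecular formula: C2H5IOS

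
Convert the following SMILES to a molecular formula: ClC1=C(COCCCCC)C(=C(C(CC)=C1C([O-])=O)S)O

Heavy atoms from the SMILES: 15 C, 1 Cl, 4 O, 1 S.
Implicit hydrogens by atom environment:
  6 × C: 2 H each → 12
  6 × C (aromatic): no H
  2 × C: 3 H each → 6
  2 × O: no H
  1 × C: no H
  1 × Cl: no H
  1 × O: 1 H
  1 × O (charge -1): no H
  1 × S: 1 H
  Total hydrogens = 20.
Net charge -1.
Molecular formula: C15H20ClO4S-

C15H20ClO4S-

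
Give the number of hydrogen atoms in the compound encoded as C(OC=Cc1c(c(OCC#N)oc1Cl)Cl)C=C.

Hydrogens are implicit in SMILES; fill each atom to its normal valence:
  4 × C (aromatic): no H
  3 × C: 2 H each → 6
  3 × C: 1 H each → 3
  2 × Cl: no H
  2 × O: no H
  1 × C: no H
  1 × N: no H
  1 × O (aromatic): no H
  Total hydrogens = 9.

9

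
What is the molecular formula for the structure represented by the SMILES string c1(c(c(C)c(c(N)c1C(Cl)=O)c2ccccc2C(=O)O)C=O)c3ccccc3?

Heavy atoms from the SMILES: 22 C, 1 Cl, 1 N, 4 O.
Implicit hydrogens by atom environment:
  9 × C (aromatic): 1 H each → 9
  9 × C (aromatic): no H
  3 × O: no H
  2 × C: no H
  1 × C: 3 H
  1 × C: 1 H
  1 × Cl: no H
  1 × N: 2 H
  1 × O: 1 H
  Total hydrogens = 16.
Molecular formula: C22H16ClNO4

C22H16ClNO4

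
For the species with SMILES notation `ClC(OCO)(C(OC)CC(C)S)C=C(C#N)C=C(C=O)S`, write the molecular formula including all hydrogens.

Heavy atoms from the SMILES: 13 C, 1 Cl, 1 N, 4 O, 2 S.
Implicit hydrogens by atom environment:
  5 × C: 1 H each → 5
  4 × C: no H
  3 × O: no H
  2 × C: 3 H each → 6
  2 × C: 2 H each → 4
  2 × S: 1 H each → 2
  1 × Cl: no H
  1 × N: no H
  1 × O: 1 H
  Total hydrogens = 18.
Molecular formula: C13H18ClNO4S2

C13H18ClNO4S2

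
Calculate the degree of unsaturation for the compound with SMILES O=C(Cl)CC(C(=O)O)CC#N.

Molecular formula from the SMILES: C6H6ClNO3.
DoU = (2C + 2 + N − H − X)/2 = (2·6 + 2 + 1 − 6 − 1)/2 = 8/2 = 4.
(Structurally: 0 ring(s) + 4 π bond(s) = 4.)

4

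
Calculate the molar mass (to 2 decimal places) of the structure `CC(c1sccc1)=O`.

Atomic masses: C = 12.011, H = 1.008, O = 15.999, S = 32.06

Molecular formula: C6H6OS.
M = 6×12.011 + 6×1.008 + 1×15.999 + 1×32.06 = 126.17 g/mol.

126.17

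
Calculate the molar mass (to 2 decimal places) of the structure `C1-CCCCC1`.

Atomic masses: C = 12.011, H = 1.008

84.16

Molecular formula: C6H12.
M = 6×12.011 + 12×1.008 = 84.16 g/mol.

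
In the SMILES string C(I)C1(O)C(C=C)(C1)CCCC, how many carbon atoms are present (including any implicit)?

10

The symbol for carbon appears 10 times in the SMILES.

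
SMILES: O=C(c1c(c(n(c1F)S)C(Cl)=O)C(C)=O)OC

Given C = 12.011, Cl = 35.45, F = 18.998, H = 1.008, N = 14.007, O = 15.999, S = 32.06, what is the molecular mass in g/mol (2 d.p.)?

Molecular formula: C9H7ClFNO4S.
M = 9×12.011 + 1×35.45 + 1×18.998 + 7×1.008 + 1×14.007 + 4×15.999 + 1×32.06 = 279.67 g/mol.

279.67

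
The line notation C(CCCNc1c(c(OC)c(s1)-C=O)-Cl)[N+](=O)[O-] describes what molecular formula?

C10H13ClN2O4S

Heavy atoms from the SMILES: 10 C, 1 Cl, 2 N, 4 O, 1 S.
Implicit hydrogens by atom environment:
  4 × C: 2 H each → 8
  4 × C (aromatic): no H
  3 × O: no H
  1 × C: 3 H
  1 × C: 1 H
  1 × Cl: no H
  1 × N: 1 H
  1 × N (charge +1): no H
  1 × O (charge -1): no H
  1 × S (aromatic): no H
  Total hydrogens = 13.
Molecular formula: C10H13ClN2O4S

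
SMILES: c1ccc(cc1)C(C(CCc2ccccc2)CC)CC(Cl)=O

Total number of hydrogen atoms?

23

Hydrogens are implicit in SMILES; fill each atom to its normal valence:
  10 × C (aromatic): 1 H each → 10
  4 × C: 2 H each → 8
  2 × C: 1 H each → 2
  2 × C (aromatic): no H
  1 × C: 3 H
  1 × C: no H
  1 × Cl: no H
  1 × O: no H
  Total hydrogens = 23.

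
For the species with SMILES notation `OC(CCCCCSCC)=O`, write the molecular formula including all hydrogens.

C8H16O2S

Heavy atoms from the SMILES: 8 C, 2 O, 1 S.
Implicit hydrogens by atom environment:
  6 × C: 2 H each → 12
  1 × C: 3 H
  1 × C: no H
  1 × O: 1 H
  1 × O: no H
  1 × S: no H
  Total hydrogens = 16.
Molecular formula: C8H16O2S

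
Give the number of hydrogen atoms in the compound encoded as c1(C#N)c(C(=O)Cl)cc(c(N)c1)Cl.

4

Hydrogens are implicit in SMILES; fill each atom to its normal valence:
  4 × C (aromatic): no H
  2 × C (aromatic): 1 H each → 2
  2 × C: no H
  2 × Cl: no H
  1 × N: 2 H
  1 × N: no H
  1 × O: no H
  Total hydrogens = 4.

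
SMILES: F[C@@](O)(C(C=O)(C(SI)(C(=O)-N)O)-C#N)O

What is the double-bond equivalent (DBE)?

Molecular formula from the SMILES: C6H6FIN2O5S.
DoU = (2C + 2 + N − H − X)/2 = (2·6 + 2 + 2 − 6 − 2)/2 = 8/2 = 4.
(Structurally: 0 ring(s) + 4 π bond(s) = 4.)

4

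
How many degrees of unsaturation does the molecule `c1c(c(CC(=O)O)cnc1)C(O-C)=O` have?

Molecular formula from the SMILES: C9H9NO4.
DoU = (2C + 2 + N − H − X)/2 = (2·9 + 2 + 1 − 9 − 0)/2 = 12/2 = 6.
(Structurally: 1 ring(s) + 5 π bond(s) = 6.)

6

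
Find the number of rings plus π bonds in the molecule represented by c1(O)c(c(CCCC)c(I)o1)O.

3

Molecular formula from the SMILES: C8H11IO3.
DoU = (2C + 2 + N − H − X)/2 = (2·8 + 2 + 0 − 11 − 1)/2 = 6/2 = 3.
(Structurally: 1 ring(s) + 2 π bond(s) = 3.)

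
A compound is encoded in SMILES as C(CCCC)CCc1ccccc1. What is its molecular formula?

Heavy atoms from the SMILES: 13 C.
Implicit hydrogens by atom environment:
  6 × C: 2 H each → 12
  5 × C (aromatic): 1 H each → 5
  1 × C: 3 H
  1 × C (aromatic): no H
  Total hydrogens = 20.
Molecular formula: C13H20

C13H20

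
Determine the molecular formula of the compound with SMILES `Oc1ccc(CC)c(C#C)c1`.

Heavy atoms from the SMILES: 10 C, 1 O.
Implicit hydrogens by atom environment:
  3 × C (aromatic): 1 H each → 3
  3 × C (aromatic): no H
  1 × C: 3 H
  1 × C: 2 H
  1 × C: 1 H
  1 × C: no H
  1 × O: 1 H
  Total hydrogens = 10.
Molecular formula: C10H10O

C10H10O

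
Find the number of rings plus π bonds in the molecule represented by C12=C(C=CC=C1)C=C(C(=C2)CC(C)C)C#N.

Molecular formula from the SMILES: C15H15N.
DoU = (2C + 2 + N − H − X)/2 = (2·15 + 2 + 1 − 15 − 0)/2 = 18/2 = 9.
(Structurally: 2 ring(s) + 7 π bond(s) = 9.)

9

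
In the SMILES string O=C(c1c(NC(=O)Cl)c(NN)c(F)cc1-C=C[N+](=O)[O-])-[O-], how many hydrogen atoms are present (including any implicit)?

7

Hydrogens are implicit in SMILES; fill each atom to its normal valence:
  5 × C (aromatic): no H
  3 × O: no H
  2 × C: 1 H each → 2
  2 × C: no H
  2 × N: 1 H each → 2
  2 × O (charge -1): no H
  1 × C (aromatic): 1 H
  1 × Cl: no H
  1 × F: no H
  1 × N: 2 H
  1 × N (charge +1): no H
  Total hydrogens = 7.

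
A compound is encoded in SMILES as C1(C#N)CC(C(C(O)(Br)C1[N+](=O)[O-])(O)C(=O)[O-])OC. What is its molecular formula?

C9H10BrN2O7-

Heavy atoms from the SMILES: 1 Br, 9 C, 2 N, 7 O.
Implicit hydrogens by atom environment:
  4 × C: no H
  3 × C: 1 H each → 3
  3 × O: no H
  2 × O: 1 H each → 2
  2 × O (charge -1): no H
  1 × Br: no H
  1 × C: 3 H
  1 × C: 2 H
  1 × N: no H
  1 × N (charge +1): no H
  Total hydrogens = 10.
Net charge -1.
Molecular formula: C9H10BrN2O7-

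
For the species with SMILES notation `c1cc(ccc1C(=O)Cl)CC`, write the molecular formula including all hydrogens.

Heavy atoms from the SMILES: 9 C, 1 Cl, 1 O.
Implicit hydrogens by atom environment:
  4 × C (aromatic): 1 H each → 4
  2 × C (aromatic): no H
  1 × C: 3 H
  1 × C: 2 H
  1 × C: no H
  1 × Cl: no H
  1 × O: no H
  Total hydrogens = 9.
Molecular formula: C9H9ClO

C9H9ClO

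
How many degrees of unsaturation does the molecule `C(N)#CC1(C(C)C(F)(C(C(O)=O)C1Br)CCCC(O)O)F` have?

Molecular formula from the SMILES: C13H18BrF2NO4.
DoU = (2C + 2 + N − H − X)/2 = (2·13 + 2 + 1 − 18 − 3)/2 = 8/2 = 4.
(Structurally: 1 ring(s) + 3 π bond(s) = 4.)

4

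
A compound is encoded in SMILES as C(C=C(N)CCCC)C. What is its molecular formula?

C8H17N

Heavy atoms from the SMILES: 8 C, 1 N.
Implicit hydrogens by atom environment:
  4 × C: 2 H each → 8
  2 × C: 3 H each → 6
  1 × C: 1 H
  1 × C: no H
  1 × N: 2 H
  Total hydrogens = 17.
Molecular formula: C8H17N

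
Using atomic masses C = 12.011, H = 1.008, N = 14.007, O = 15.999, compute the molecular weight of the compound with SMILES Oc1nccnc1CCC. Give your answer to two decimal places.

138.17

Molecular formula: C7H10N2O.
M = 7×12.011 + 10×1.008 + 2×14.007 + 1×15.999 = 138.17 g/mol.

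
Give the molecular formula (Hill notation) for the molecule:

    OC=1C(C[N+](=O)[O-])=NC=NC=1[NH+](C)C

Heavy atoms from the SMILES: 7 C, 4 N, 3 O.
Implicit hydrogens by atom environment:
  3 × C (aromatic): no H
  2 × C: 3 H each → 6
  2 × N (aromatic): no H
  1 × C: 2 H
  1 × C (aromatic): 1 H
  1 × N (charge +1): 1 H
  1 × N (charge +1): no H
  1 × O: 1 H
  1 × O: no H
  1 × O (charge -1): no H
  Total hydrogens = 11.
Net charge +1.
Molecular formula: C7H11N4O3+

C7H11N4O3+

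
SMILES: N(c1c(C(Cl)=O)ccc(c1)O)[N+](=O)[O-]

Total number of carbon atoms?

The symbol for carbon appears 7 times in the SMILES. Lowercase c denotes aromatic carbon and counts toward C.

7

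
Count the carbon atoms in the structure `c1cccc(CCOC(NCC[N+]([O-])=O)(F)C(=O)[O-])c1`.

The symbol for carbon appears 12 times in the SMILES. Lowercase c denotes aromatic carbon and counts toward C.

12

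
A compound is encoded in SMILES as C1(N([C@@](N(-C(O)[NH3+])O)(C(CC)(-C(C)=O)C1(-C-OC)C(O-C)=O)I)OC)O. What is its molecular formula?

Heavy atoms from the SMILES: 14 C, 1 I, 3 N, 8 O.
Implicit hydrogens by atom environment:
  5 × C: 3 H each → 15
  5 × C: no H
  5 × O: no H
  3 × O: 1 H each → 3
  2 × C: 2 H each → 4
  2 × C: 1 H each → 2
  2 × N: no H
  1 × I: no H
  1 × N (charge +1): 3 H
  Total hydrogens = 27.
Net charge +1.
Molecular formula: C14H27IN3O8+

C14H27IN3O8+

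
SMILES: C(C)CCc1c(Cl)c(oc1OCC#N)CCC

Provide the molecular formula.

Heavy atoms from the SMILES: 13 C, 1 Cl, 1 N, 2 O.
Implicit hydrogens by atom environment:
  6 × C: 2 H each → 12
  4 × C (aromatic): no H
  2 × C: 3 H each → 6
  1 × C: no H
  1 × Cl: no H
  1 × N: no H
  1 × O (aromatic): no H
  1 × O: no H
  Total hydrogens = 18.
Molecular formula: C13H18ClNO2

C13H18ClNO2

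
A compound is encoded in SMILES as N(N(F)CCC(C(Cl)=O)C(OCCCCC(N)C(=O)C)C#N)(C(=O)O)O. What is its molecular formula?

C14H22ClFN4O6

Heavy atoms from the SMILES: 14 C, 1 Cl, 1 F, 4 N, 6 O.
Implicit hydrogens by atom environment:
  6 × C: 2 H each → 12
  4 × C: no H
  4 × O: no H
  3 × C: 1 H each → 3
  3 × N: no H
  2 × O: 1 H each → 2
  1 × C: 3 H
  1 × Cl: no H
  1 × F: no H
  1 × N: 2 H
  Total hydrogens = 22.
Molecular formula: C14H22ClFN4O6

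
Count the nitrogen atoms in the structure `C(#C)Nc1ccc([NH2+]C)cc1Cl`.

The symbol for nitrogen appears 2 times in the SMILES.

2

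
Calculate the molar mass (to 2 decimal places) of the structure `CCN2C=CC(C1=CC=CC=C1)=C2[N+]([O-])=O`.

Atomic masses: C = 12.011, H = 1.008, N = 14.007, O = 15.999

216.24

Molecular formula: C12H12N2O2.
M = 12×12.011 + 12×1.008 + 2×14.007 + 2×15.999 = 216.24 g/mol.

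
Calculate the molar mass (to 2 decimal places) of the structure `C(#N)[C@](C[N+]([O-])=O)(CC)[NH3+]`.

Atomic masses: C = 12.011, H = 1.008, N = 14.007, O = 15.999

Molecular formula: C5H10N3O2+.
M = 5×12.011 + 10×1.008 + 3×14.007 + 2×15.999 = 144.15 g/mol.

144.15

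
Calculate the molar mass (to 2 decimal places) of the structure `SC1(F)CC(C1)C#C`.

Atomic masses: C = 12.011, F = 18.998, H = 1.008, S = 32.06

Molecular formula: C6H7FS.
M = 6×12.011 + 1×18.998 + 7×1.008 + 1×32.06 = 130.18 g/mol.

130.18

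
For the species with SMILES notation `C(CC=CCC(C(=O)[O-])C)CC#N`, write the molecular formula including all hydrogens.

C10H14NO2-

Heavy atoms from the SMILES: 10 C, 1 N, 2 O.
Implicit hydrogens by atom environment:
  4 × C: 2 H each → 8
  3 × C: 1 H each → 3
  2 × C: no H
  1 × C: 3 H
  1 × N: no H
  1 × O: no H
  1 × O (charge -1): no H
  Total hydrogens = 14.
Net charge -1.
Molecular formula: C10H14NO2-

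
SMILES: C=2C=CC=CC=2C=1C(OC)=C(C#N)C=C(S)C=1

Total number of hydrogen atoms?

11

Hydrogens are implicit in SMILES; fill each atom to its normal valence:
  7 × C (aromatic): 1 H each → 7
  5 × C (aromatic): no H
  1 × C: 3 H
  1 × C: no H
  1 × N: no H
  1 × O: no H
  1 × S: 1 H
  Total hydrogens = 11.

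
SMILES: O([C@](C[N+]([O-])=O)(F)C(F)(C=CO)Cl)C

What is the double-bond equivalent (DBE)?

Molecular formula from the SMILES: C6H8ClF2NO4.
DoU = (2C + 2 + N − H − X)/2 = (2·6 + 2 + 1 − 8 − 3)/2 = 4/2 = 2.
(Structurally: 0 ring(s) + 2 π bond(s) = 2.)

2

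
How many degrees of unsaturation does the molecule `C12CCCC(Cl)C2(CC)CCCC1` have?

2

Molecular formula from the SMILES: C12H21Cl.
DoU = (2C + 2 + N − H − X)/2 = (2·12 + 2 + 0 − 21 − 1)/2 = 4/2 = 2.
(Structurally: 2 ring(s) + 0 π bond(s) = 2.)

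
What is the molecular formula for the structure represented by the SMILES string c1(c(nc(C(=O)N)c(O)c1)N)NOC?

Heavy atoms from the SMILES: 7 C, 4 N, 3 O.
Implicit hydrogens by atom environment:
  4 × C (aromatic): no H
  2 × N: 2 H each → 4
  2 × O: no H
  1 × C: 3 H
  1 × C (aromatic): 1 H
  1 × C: no H
  1 × N: 1 H
  1 × N (aromatic): no H
  1 × O: 1 H
  Total hydrogens = 10.
Molecular formula: C7H10N4O3

C7H10N4O3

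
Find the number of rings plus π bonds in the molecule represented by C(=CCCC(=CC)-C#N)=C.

Molecular formula from the SMILES: C9H11N.
DoU = (2C + 2 + N − H − X)/2 = (2·9 + 2 + 1 − 11 − 0)/2 = 10/2 = 5.
(Structurally: 0 ring(s) + 5 π bond(s) = 5.)

5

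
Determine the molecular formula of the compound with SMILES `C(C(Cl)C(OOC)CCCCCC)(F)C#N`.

C11H19ClFNO2

Heavy atoms from the SMILES: 11 C, 1 Cl, 1 F, 1 N, 2 O.
Implicit hydrogens by atom environment:
  5 × C: 2 H each → 10
  3 × C: 1 H each → 3
  2 × C: 3 H each → 6
  2 × O: no H
  1 × C: no H
  1 × Cl: no H
  1 × F: no H
  1 × N: no H
  Total hydrogens = 19.
Molecular formula: C11H19ClFNO2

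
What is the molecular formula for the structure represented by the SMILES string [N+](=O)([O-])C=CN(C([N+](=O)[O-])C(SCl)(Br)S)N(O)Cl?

C4H5BrCl2N4O5S2

Heavy atoms from the SMILES: 1 Br, 4 C, 2 Cl, 4 N, 5 O, 2 S.
Implicit hydrogens by atom environment:
  3 × C: 1 H each → 3
  2 × Cl: no H
  2 × N: no H
  2 × N (charge +1): no H
  2 × O: no H
  2 × O (charge -1): no H
  1 × Br: no H
  1 × C: no H
  1 × O: 1 H
  1 × S: 1 H
  1 × S: no H
  Total hydrogens = 5.
Molecular formula: C4H5BrCl2N4O5S2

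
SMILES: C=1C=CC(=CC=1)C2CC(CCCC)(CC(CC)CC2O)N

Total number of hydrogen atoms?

31

Hydrogens are implicit in SMILES; fill each atom to its normal valence:
  7 × C: 2 H each → 14
  5 × C (aromatic): 1 H each → 5
  3 × C: 1 H each → 3
  2 × C: 3 H each → 6
  1 × C: no H
  1 × C (aromatic): no H
  1 × N: 2 H
  1 × O: 1 H
  Total hydrogens = 31.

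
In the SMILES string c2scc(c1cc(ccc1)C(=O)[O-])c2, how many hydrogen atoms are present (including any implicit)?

Hydrogens are implicit in SMILES; fill each atom to its normal valence:
  7 × C (aromatic): 1 H each → 7
  3 × C (aromatic): no H
  1 × C: no H
  1 × O: no H
  1 × O (charge -1): no H
  1 × S (aromatic): no H
  Total hydrogens = 7.

7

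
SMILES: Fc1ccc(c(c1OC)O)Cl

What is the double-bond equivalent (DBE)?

4

Molecular formula from the SMILES: C7H6ClFO2.
DoU = (2C + 2 + N − H − X)/2 = (2·7 + 2 + 0 − 6 − 2)/2 = 8/2 = 4.
(Structurally: 1 ring(s) + 3 π bond(s) = 4.)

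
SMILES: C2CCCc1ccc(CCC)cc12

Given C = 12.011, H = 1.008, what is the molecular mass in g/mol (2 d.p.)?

174.29

Molecular formula: C13H18.
M = 13×12.011 + 18×1.008 = 174.29 g/mol.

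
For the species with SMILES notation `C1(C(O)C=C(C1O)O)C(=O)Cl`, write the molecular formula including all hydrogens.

C6H7ClO4

Heavy atoms from the SMILES: 6 C, 1 Cl, 4 O.
Implicit hydrogens by atom environment:
  4 × C: 1 H each → 4
  3 × O: 1 H each → 3
  2 × C: no H
  1 × Cl: no H
  1 × O: no H
  Total hydrogens = 7.
Molecular formula: C6H7ClO4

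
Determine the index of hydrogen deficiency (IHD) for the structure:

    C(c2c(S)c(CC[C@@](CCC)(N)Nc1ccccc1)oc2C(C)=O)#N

Molecular formula from the SMILES: C19H23N3O2S.
DoU = (2C + 2 + N − H − X)/2 = (2·19 + 2 + 3 − 23 − 0)/2 = 20/2 = 10.
(Structurally: 2 ring(s) + 8 π bond(s) = 10.)

10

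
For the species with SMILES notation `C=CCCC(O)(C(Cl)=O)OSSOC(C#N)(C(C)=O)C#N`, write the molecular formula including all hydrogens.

C11H11ClN2O5S2

Heavy atoms from the SMILES: 11 C, 1 Cl, 2 N, 5 O, 2 S.
Implicit hydrogens by atom environment:
  6 × C: no H
  4 × O: no H
  3 × C: 2 H each → 6
  2 × N: no H
  2 × S: no H
  1 × C: 3 H
  1 × C: 1 H
  1 × Cl: no H
  1 × O: 1 H
  Total hydrogens = 11.
Molecular formula: C11H11ClN2O5S2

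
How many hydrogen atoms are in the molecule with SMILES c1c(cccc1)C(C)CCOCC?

Hydrogens are implicit in SMILES; fill each atom to its normal valence:
  5 × C (aromatic): 1 H each → 5
  3 × C: 2 H each → 6
  2 × C: 3 H each → 6
  1 × C: 1 H
  1 × C (aromatic): no H
  1 × O: no H
  Total hydrogens = 18.

18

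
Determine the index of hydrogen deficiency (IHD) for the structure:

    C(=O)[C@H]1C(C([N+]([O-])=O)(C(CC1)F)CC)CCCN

3

Molecular formula from the SMILES: C12H21FN2O3.
DoU = (2C + 2 + N − H − X)/2 = (2·12 + 2 + 2 − 21 − 1)/2 = 6/2 = 3.
(Structurally: 1 ring(s) + 2 π bond(s) = 3.)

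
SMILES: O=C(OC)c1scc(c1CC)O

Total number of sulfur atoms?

1

The symbol for sulfur appears 1 time in the SMILES.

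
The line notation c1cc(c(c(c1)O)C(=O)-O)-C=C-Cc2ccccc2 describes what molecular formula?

C16H14O3

Heavy atoms from the SMILES: 16 C, 3 O.
Implicit hydrogens by atom environment:
  8 × C (aromatic): 1 H each → 8
  4 × C (aromatic): no H
  2 × C: 1 H each → 2
  2 × O: 1 H each → 2
  1 × C: 2 H
  1 × C: no H
  1 × O: no H
  Total hydrogens = 14.
Molecular formula: C16H14O3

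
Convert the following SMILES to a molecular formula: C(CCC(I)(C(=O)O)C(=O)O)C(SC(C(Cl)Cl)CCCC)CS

Heavy atoms from the SMILES: 14 C, 2 Cl, 1 I, 4 O, 2 S.
Implicit hydrogens by atom environment:
  7 × C: 2 H each → 14
  3 × C: 1 H each → 3
  3 × C: no H
  2 × Cl: no H
  2 × O: 1 H each → 2
  2 × O: no H
  1 × C: 3 H
  1 × I: no H
  1 × S: 1 H
  1 × S: no H
  Total hydrogens = 23.
Molecular formula: C14H23Cl2IO4S2

C14H23Cl2IO4S2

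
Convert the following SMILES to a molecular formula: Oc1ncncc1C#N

C5H3N3O

Heavy atoms from the SMILES: 5 C, 3 N, 1 O.
Implicit hydrogens by atom environment:
  2 × C (aromatic): 1 H each → 2
  2 × C (aromatic): no H
  2 × N (aromatic): no H
  1 × C: no H
  1 × N: no H
  1 × O: 1 H
  Total hydrogens = 3.
Molecular formula: C5H3N3O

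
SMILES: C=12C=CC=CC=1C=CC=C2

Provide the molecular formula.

Heavy atoms from the SMILES: 10 C.
Implicit hydrogens by atom environment:
  8 × C (aromatic): 1 H each → 8
  2 × C (aromatic): no H
  Total hydrogens = 8.
Molecular formula: C10H8

C10H8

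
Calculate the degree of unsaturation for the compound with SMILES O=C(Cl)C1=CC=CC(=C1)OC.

Molecular formula from the SMILES: C8H7ClO2.
DoU = (2C + 2 + N − H − X)/2 = (2·8 + 2 + 0 − 7 − 1)/2 = 10/2 = 5.
(Structurally: 1 ring(s) + 4 π bond(s) = 5.)

5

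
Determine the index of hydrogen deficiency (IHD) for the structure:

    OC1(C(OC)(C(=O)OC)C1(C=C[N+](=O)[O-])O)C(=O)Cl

5

Molecular formula from the SMILES: C9H10ClNO8.
DoU = (2C + 2 + N − H − X)/2 = (2·9 + 2 + 1 − 10 − 1)/2 = 10/2 = 5.
(Structurally: 1 ring(s) + 4 π bond(s) = 5.)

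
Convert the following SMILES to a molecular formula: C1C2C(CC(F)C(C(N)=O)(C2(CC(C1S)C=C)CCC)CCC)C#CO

C21H32FNO2S

Heavy atoms from the SMILES: 21 C, 1 F, 1 N, 2 O, 1 S.
Implicit hydrogens by atom environment:
  8 × C: 2 H each → 16
  6 × C: 1 H each → 6
  5 × C: no H
  2 × C: 3 H each → 6
  1 × F: no H
  1 × N: 2 H
  1 × O: 1 H
  1 × O: no H
  1 × S: 1 H
  Total hydrogens = 32.
Molecular formula: C21H32FNO2S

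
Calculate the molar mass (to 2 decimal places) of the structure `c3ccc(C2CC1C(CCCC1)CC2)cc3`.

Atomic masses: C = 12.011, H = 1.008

Molecular formula: C16H22.
M = 16×12.011 + 22×1.008 = 214.35 g/mol.

214.35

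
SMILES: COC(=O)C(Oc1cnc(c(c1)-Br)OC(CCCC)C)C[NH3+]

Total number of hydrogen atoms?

Hydrogens are implicit in SMILES; fill each atom to its normal valence:
  4 × C: 2 H each → 8
  4 × O: no H
  3 × C: 3 H each → 9
  3 × C (aromatic): no H
  2 × C (aromatic): 1 H each → 2
  2 × C: 1 H each → 2
  1 × Br: no H
  1 × C: no H
  1 × N (charge +1): 3 H
  1 × N (aromatic): no H
  Total hydrogens = 24.

24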